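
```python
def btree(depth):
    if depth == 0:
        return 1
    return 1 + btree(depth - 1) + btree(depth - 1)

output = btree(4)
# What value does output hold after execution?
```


btree(4)
= 1 + btree(3) + btree(3)
= 1 + 2 * btree(3)
btree(k) = 2^(k+1) - 1
btree(0) = 1
btree(1) = 3
btree(2) = 7
btree(3) = 15
btree(4) = 31
btree(4) = 2^5 - 1 = 31


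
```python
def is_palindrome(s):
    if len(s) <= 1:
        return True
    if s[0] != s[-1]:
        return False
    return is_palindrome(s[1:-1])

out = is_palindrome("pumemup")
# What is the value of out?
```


is_palindrome("pumemup")
"pumemup": s[0]='p' == s[-1]='p' -> is_palindrome("umemu")
"umemu": s[0]='u' == s[-1]='u' -> is_palindrome("mem")
"mem": s[0]='m' == s[-1]='m' -> is_palindrome("e")
"e": len <= 1 -> True
= True


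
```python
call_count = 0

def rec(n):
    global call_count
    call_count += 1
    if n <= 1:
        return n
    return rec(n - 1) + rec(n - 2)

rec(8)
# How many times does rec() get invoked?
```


rec(8) calls rec(7) and rec(6); each non-base call branches into two more.
Let C(k) = total number of calls made by rec(k), including the call to rec(k) itself.
Base cases: C(0) = 1, C(1) = 1
Recurrence: C(k) = 1 + C(k-1) + C(k-2)
  C(2) = 1 + C(1) + C(0) = 1 + 1 + 1 = 3
  C(3) = 1 + C(2) + C(1) = 1 + 3 + 1 = 5
  C(4) = 1 + C(3) + C(2) = 1 + 5 + 3 = 9
  C(5) = 1 + C(4) + C(3) = 1 + 9 + 5 = 15
  C(6) = 1 + C(5) + C(4) = 1 + 15 + 9 = 25
  C(7) = 1 + C(6) + C(5) = 1 + 25 + 15 = 41
  C(8) = 1 + C(7) + C(6) = 1 + 41 + 25 = 67
Total calls = C(8) = 67


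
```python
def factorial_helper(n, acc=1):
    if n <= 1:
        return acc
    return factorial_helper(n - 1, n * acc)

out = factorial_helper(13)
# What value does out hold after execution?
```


factorial_helper(13, 1)
= factorial_helper(12, 13 * 1) = factorial_helper(12, 13)
= factorial_helper(11, 12 * 13) = factorial_helper(11, 156)
= factorial_helper(10, 11 * 156) = factorial_helper(10, 1716)
= factorial_helper(9, 10 * 1716) = factorial_helper(9, 17160)
= factorial_helper(8, 9 * 17160) = factorial_helper(8, 154440)
= factorial_helper(7, 8 * 154440) = factorial_helper(7, 1235520)
= factorial_helper(6, 7 * 1235520) = factorial_helper(6, 8648640)
= factorial_helper(5, 6 * 8648640) = factorial_helper(5, 51891840)
= factorial_helper(4, 5 * 51891840) = factorial_helper(4, 259459200)
= factorial_helper(3, 4 * 259459200) = factorial_helper(3, 1037836800)
= factorial_helper(2, 3 * 1037836800) = factorial_helper(2, 3113510400)
= factorial_helper(1, 2 * 3113510400) = factorial_helper(1, 6227020800)
n <= 1, return acc = 6227020800


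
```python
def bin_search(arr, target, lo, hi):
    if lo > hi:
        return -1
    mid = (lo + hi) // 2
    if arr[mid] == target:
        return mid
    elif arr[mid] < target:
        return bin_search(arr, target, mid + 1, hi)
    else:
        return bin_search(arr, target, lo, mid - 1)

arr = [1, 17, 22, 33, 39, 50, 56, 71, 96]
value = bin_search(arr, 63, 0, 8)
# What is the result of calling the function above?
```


bin_search(arr, 63, 0, 8)
lo=0, hi=8, mid=4, arr[mid]=39
39 < 63, search right half
lo=5, hi=8, mid=6, arr[mid]=56
56 < 63, search right half
lo=7, hi=8, mid=7, arr[mid]=71
71 > 63, search left half
lo > hi, target not found, return -1
= -1


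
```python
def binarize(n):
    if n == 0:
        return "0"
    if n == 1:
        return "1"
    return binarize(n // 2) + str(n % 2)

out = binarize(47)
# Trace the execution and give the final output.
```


binarize(47)
= binarize(23) + "1"
= binarize(11) + "1" + "1"
= binarize(5) + "1" + "1" + "1"
= binarize(2) + "1" + "1" + "1" + "1"
= binarize(1) + "0" + "1" + "1" + "1" + "1"
= "1" + "0" + "1" + "1" + "1" + "1"
= "101111"


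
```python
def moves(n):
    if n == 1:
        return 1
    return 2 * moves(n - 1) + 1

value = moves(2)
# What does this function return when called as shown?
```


moves(2)
= 2 * moves(1) + 1
Now compute bottom-up:
moves(1) = 1
moves(2) = 2 * 1 + 1 = 3
= 3


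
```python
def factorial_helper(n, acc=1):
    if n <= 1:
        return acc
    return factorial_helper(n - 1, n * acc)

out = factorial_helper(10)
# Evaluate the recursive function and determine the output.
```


factorial_helper(10, 1)
= factorial_helper(9, 10 * 1) = factorial_helper(9, 10)
= factorial_helper(8, 9 * 10) = factorial_helper(8, 90)
= factorial_helper(7, 8 * 90) = factorial_helper(7, 720)
= factorial_helper(6, 7 * 720) = factorial_helper(6, 5040)
= factorial_helper(5, 6 * 5040) = factorial_helper(5, 30240)
= factorial_helper(4, 5 * 30240) = factorial_helper(4, 151200)
= factorial_helper(3, 4 * 151200) = factorial_helper(3, 604800)
= factorial_helper(2, 3 * 604800) = factorial_helper(2, 1814400)
= factorial_helper(1, 2 * 1814400) = factorial_helper(1, 3628800)
n <= 1, return acc = 3628800


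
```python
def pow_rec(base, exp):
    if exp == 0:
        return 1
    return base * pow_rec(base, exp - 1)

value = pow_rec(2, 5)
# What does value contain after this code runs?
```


pow_rec(2, 5)
= 2 * pow_rec(2, 4)
= 2 * 2 * pow_rec(2, 3)
= 2 * 2 * 2 * pow_rec(2, 2)
= 2 * 2 * 2 * 2 * pow_rec(2, 1)
= 2 * 2 * 2 * 2 * 2 * pow_rec(2, 0)
= 2 * 2 * 2 * 2 * 2 * 1
= 32


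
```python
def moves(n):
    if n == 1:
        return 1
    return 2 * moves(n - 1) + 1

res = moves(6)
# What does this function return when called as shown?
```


moves(6)
= 2 * moves(5) + 1
= 2 * (2 * moves(4) + 1) + 1
= 2 * (2 * (2 * moves(3) + 1) + 1) + 1
= 2 * (2 * (2 * (2 * moves(2) + 1) + 1) + 1) + 1
= 2 * (2 * (2 * (2 * (2 * moves(1) + 1) + 1) + 1) + 1) + 1
Now compute bottom-up:
moves(1) = 1
moves(2) = 2 * 1 + 1 = 3
moves(3) = 2 * 3 + 1 = 7
moves(4) = 2 * 7 + 1 = 15
moves(5) = 2 * 15 + 1 = 31
moves(6) = 2 * 31 + 1 = 63
= 63


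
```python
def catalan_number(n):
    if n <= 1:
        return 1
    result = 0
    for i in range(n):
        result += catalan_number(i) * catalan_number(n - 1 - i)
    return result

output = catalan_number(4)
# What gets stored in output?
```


catalan_number(4)
= sum of catalan_number(i) * catalan_number(4-1-i) for i in 0..3
First compute sub-values bottom-up:
  catalan_number(0) = 1, catalan_number(1) = 1
  catalan_number(2) = 1*1 + 1*1 = 2
  catalan_number(3) = 1*2 + 1*1 + 2*1 = 5
Now catalan_number(4):
  catalan_number(0)*catalan_number(3) = 1*5 = 5
  catalan_number(1)*catalan_number(2) = 1*2 = 2
  catalan_number(2)*catalan_number(1) = 2*1 = 2
  catalan_number(3)*catalan_number(0) = 5*1 = 5
= 5 + 2 + 2 + 5
= 14


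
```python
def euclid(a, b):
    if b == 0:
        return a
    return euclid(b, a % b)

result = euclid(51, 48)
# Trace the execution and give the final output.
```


euclid(51, 48)
= euclid(48, 51 % 48) = euclid(48, 3)
= euclid(3, 48 % 3) = euclid(3, 0)
b == 0, return a = 3


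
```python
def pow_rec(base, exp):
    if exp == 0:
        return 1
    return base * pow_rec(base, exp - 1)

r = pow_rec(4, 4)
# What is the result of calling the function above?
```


pow_rec(4, 4)
= 4 * pow_rec(4, 3)
= 4 * 4 * pow_rec(4, 2)
= 4 * 4 * 4 * pow_rec(4, 1)
= 4 * 4 * 4 * 4 * pow_rec(4, 0)
= 4 * 4 * 4 * 4 * 1
= 256


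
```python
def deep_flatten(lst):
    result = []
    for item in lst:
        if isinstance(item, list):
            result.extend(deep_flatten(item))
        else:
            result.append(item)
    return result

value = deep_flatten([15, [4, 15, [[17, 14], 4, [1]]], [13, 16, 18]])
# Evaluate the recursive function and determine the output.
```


deep_flatten([15, [4, 15, [[17, 14], 4, [1]]], [13, 16, 18]])
Processing each element:
  15 is not a list -> append 15
  [4, 15, [[17, 14], 4, [1]]] is a list -> deep_flatten recursively -> [4, 15, 17, 14, 4, 1]
  [13, 16, 18] is a list -> deep_flatten recursively -> [13, 16, 18]
= [15, 4, 15, 17, 14, 4, 1, 13, 16, 18]


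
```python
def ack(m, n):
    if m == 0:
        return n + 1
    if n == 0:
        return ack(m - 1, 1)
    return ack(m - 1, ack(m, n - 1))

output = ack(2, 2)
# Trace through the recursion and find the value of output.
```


ack(2, 2)
= ack(1, ack(2, 1))
First compute ack(2, 1) = 5
= ack(1, 5)
= 7


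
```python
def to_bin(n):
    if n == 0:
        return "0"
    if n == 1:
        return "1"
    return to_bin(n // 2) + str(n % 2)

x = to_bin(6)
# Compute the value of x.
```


to_bin(6)
= to_bin(3) + "0"
= to_bin(1) + "1" + "0"
= "1" + "1" + "0"
= "110"


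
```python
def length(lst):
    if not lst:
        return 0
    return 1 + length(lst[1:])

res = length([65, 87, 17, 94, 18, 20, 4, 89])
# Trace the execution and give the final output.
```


length([65, 87, 17, 94, 18, 20, 4, 89])
= 1 + length([87, 17, 94, 18, 20, 4, 89])
= 1 + 1 + length([17, 94, 18, 20, 4, 89])
= 1 + 1 + 1 + length([94, 18, 20, 4, 89])
= 1 + 1 + 1 + 1 + length([18, 20, 4, 89])
= 1 + 1 + 1 + 1 + 1 + length([20, 4, 89])
= 1 + 1 + 1 + 1 + 1 + 1 + length([4, 89])
= 1 + 1 + 1 + 1 + 1 + 1 + 1 + length([89])
= 1 + 1 + 1 + 1 + 1 + 1 + 1 + 1 + length([])
= 1 + 1 + 1 + 1 + 1 + 1 + 1 + 1 + 0
= 8


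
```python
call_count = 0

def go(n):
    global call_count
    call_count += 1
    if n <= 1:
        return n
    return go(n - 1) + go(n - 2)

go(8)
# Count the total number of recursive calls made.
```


go(8) calls go(7) and go(6); each non-base call branches into two more.
Let C(k) = total number of calls made by go(k), including the call to go(k) itself.
Base cases: C(0) = 1, C(1) = 1
Recurrence: C(k) = 1 + C(k-1) + C(k-2)
  C(2) = 1 + C(1) + C(0) = 1 + 1 + 1 = 3
  C(3) = 1 + C(2) + C(1) = 1 + 3 + 1 = 5
  C(4) = 1 + C(3) + C(2) = 1 + 5 + 3 = 9
  C(5) = 1 + C(4) + C(3) = 1 + 9 + 5 = 15
  C(6) = 1 + C(5) + C(4) = 1 + 15 + 9 = 25
  C(7) = 1 + C(6) + C(5) = 1 + 25 + 15 = 41
  C(8) = 1 + C(7) + C(6) = 1 + 41 + 25 = 67
Total calls = C(8) = 67


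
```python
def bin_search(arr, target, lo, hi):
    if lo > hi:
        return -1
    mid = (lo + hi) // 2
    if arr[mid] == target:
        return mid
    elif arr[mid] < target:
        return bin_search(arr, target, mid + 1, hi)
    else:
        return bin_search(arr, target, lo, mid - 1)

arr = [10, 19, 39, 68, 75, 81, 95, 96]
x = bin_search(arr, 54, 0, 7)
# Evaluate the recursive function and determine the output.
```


bin_search(arr, 54, 0, 7)
lo=0, hi=7, mid=3, arr[mid]=68
68 > 54, search left half
lo=0, hi=2, mid=1, arr[mid]=19
19 < 54, search right half
lo=2, hi=2, mid=2, arr[mid]=39
39 < 54, search right half
lo > hi, target not found, return -1
= -1


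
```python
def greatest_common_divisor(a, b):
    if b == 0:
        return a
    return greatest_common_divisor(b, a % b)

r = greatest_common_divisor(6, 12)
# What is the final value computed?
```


greatest_common_divisor(6, 12)
= greatest_common_divisor(12, 6 % 12) = greatest_common_divisor(12, 6)
= greatest_common_divisor(6, 12 % 6) = greatest_common_divisor(6, 0)
b == 0, return a = 6


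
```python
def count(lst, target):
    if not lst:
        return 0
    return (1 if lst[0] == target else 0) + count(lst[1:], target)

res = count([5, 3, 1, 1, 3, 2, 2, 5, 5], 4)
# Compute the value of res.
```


count([5, 3, 1, 1, 3, 2, 2, 5, 5], 4)
lst[0]=5 != 4: 0 + count([3, 1, 1, 3, 2, 2, 5, 5], 4)
lst[0]=3 != 4: 0 + count([1, 1, 3, 2, 2, 5, 5], 4)
lst[0]=1 != 4: 0 + count([1, 3, 2, 2, 5, 5], 4)
lst[0]=1 != 4: 0 + count([3, 2, 2, 5, 5], 4)
lst[0]=3 != 4: 0 + count([2, 2, 5, 5], 4)
lst[0]=2 != 4: 0 + count([2, 5, 5], 4)
lst[0]=2 != 4: 0 + count([5, 5], 4)
lst[0]=5 != 4: 0 + count([5], 4)
lst[0]=5 != 4: 0 + count([], 4)
= 0


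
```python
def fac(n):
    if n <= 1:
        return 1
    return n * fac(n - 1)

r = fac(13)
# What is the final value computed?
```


fac(13)
= 13 * fac(12)
= 13 * 12 * fac(11)
= 13 * 12 * 11 * fac(10)
= 13 * 12 * 11 * 10 * fac(9)
= 13 * 12 * 11 * 10 * 9 * fac(8)
= 13 * 12 * 11 * 10 * 9 * 8 * fac(7)
= 13 * 12 * 11 * 10 * 9 * 8 * 7 * fac(6)
= 13 * 12 * 11 * 10 * 9 * 8 * 7 * 6 * fac(5)
= 13 * 12 * 11 * 10 * 9 * 8 * 7 * 6 * 5 * fac(4)
= 13 * 12 * 11 * 10 * 9 * 8 * 7 * 6 * 5 * 4 * fac(3)
= 13 * 12 * 11 * 10 * 9 * 8 * 7 * 6 * 5 * 4 * 3 * fac(2)
= 13 * 12 * 11 * 10 * 9 * 8 * 7 * 6 * 5 * 4 * 3 * 2 * fac(1)
= 13 * 12 * 11 * 10 * 9 * 8 * 7 * 6 * 5 * 4 * 3 * 2 * 1
= 6227020800


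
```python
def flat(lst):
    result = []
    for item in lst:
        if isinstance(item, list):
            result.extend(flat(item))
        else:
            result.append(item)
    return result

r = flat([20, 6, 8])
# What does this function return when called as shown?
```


flat([20, 6, 8])
Processing each element:
  20 is not a list -> append 20
  6 is not a list -> append 6
  8 is not a list -> append 8
= [20, 6, 8]


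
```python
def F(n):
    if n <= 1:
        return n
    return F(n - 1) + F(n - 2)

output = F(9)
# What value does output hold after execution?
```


F(9)
= F(8) + F(7)
= (F(7) + F(6)) + F(7)
Computing bottom-up: F(0)=0, F(1)=1, F(2)=1, F(3)=2, F(4)=3, F(5)=5, F(6)=8, F(7)=13, F(8)=21, F(9)=34
= 34


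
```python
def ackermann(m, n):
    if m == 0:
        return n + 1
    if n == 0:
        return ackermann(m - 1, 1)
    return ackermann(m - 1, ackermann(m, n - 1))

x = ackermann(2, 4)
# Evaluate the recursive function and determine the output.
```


ackermann(2, 4)
= ackermann(1, ackermann(2, 3))
First compute ackermann(2, 3) = 9
= ackermann(1, 9)
= 11


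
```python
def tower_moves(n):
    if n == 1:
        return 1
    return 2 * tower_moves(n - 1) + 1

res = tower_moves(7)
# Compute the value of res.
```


tower_moves(7)
= 2 * tower_moves(6) + 1
= 2 * (2 * tower_moves(5) + 1) + 1
= 2 * (2 * (2 * tower_moves(4) + 1) + 1) + 1
= 2 * (2 * (2 * (2 * tower_moves(3) + 1) + 1) + 1) + 1
= 2 * (2 * (2 * (2 * (2 * tower_moves(2) + 1) + 1) + 1) + 1) + 1
= 2 * (2 * (2 * (2 * (2 * (2 * tower_moves(1) + 1) + 1) + 1) + 1) + 1) + 1
Now compute bottom-up:
tower_moves(1) = 1
tower_moves(2) = 2 * 1 + 1 = 3
tower_moves(3) = 2 * 3 + 1 = 7
tower_moves(4) = 2 * 7 + 1 = 15
tower_moves(5) = 2 * 15 + 1 = 31
tower_moves(6) = 2 * 31 + 1 = 63
tower_moves(7) = 2 * 63 + 1 = 127
= 127


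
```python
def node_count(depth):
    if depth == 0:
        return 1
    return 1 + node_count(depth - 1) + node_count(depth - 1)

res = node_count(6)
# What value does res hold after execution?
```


node_count(6)
= 1 + node_count(5) + node_count(5)
= 1 + 2 * node_count(5)
node_count(k) = 2^(k+1) - 1
node_count(0) = 1
node_count(1) = 3
node_count(2) = 7
node_count(3) = 15
node_count(4) = 31
node_count(6) = 2^7 - 1 = 127


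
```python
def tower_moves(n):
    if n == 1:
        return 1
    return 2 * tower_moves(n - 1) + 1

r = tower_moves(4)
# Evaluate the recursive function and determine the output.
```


tower_moves(4)
= 2 * tower_moves(3) + 1
= 2 * (2 * tower_moves(2) + 1) + 1
= 2 * (2 * (2 * tower_moves(1) + 1) + 1) + 1
Now compute bottom-up:
tower_moves(1) = 1
tower_moves(2) = 2 * 1 + 1 = 3
tower_moves(3) = 2 * 3 + 1 = 7
tower_moves(4) = 2 * 7 + 1 = 15
= 15


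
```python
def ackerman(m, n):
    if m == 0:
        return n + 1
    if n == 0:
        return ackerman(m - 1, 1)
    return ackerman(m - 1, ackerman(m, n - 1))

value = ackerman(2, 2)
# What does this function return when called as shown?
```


ackerman(2, 2)
= ackerman(1, ackerman(2, 1))
First compute ackerman(2, 1) = 5
= ackerman(1, 5)
= 7


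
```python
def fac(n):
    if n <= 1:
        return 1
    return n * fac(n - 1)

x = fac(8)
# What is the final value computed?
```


fac(8)
= 8 * fac(7)
= 8 * 7 * fac(6)
= 8 * 7 * 6 * fac(5)
= 8 * 7 * 6 * 5 * fac(4)
= 8 * 7 * 6 * 5 * 4 * fac(3)
= 8 * 7 * 6 * 5 * 4 * 3 * fac(2)
= 8 * 7 * 6 * 5 * 4 * 3 * 2 * fac(1)
= 8 * 7 * 6 * 5 * 4 * 3 * 2 * 1
= 40320


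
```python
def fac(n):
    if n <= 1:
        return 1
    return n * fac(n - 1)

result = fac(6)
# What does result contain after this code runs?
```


fac(6)
= 6 * fac(5)
= 6 * 5 * fac(4)
= 6 * 5 * 4 * fac(3)
= 6 * 5 * 4 * 3 * fac(2)
= 6 * 5 * 4 * 3 * 2 * fac(1)
= 6 * 5 * 4 * 3 * 2 * 1
= 720


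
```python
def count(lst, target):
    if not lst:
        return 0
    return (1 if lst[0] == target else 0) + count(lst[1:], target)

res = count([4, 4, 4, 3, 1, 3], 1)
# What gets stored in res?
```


count([4, 4, 4, 3, 1, 3], 1)
lst[0]=4 != 1: 0 + count([4, 4, 3, 1, 3], 1)
lst[0]=4 != 1: 0 + count([4, 3, 1, 3], 1)
lst[0]=4 != 1: 0 + count([3, 1, 3], 1)
lst[0]=3 != 1: 0 + count([1, 3], 1)
lst[0]=1 == 1: 1 + count([3], 1)
lst[0]=3 != 1: 0 + count([], 1)
= 1


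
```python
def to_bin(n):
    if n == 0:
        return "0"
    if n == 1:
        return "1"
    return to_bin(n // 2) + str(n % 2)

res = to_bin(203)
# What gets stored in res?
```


to_bin(203)
= to_bin(101) + "1"
= to_bin(50) + "1" + "1"
= to_bin(25) + "0" + "1" + "1"
= to_bin(12) + "1" + "0" + "1" + "1"
= to_bin(6) + "0" + "1" + "0" + "1" + "1"
= to_bin(3) + "0" + "0" + "1" + "0" + "1" + "1"
= to_bin(1) + "1" + "0" + "0" + "1" + "0" + "1" + "1"
= "1" + "1" + "0" + "0" + "1" + "0" + "1" + "1"
= "11001011"


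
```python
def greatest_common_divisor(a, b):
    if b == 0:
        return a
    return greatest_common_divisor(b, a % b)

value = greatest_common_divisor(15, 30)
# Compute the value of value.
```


greatest_common_divisor(15, 30)
= greatest_common_divisor(30, 15 % 30) = greatest_common_divisor(30, 15)
= greatest_common_divisor(15, 30 % 15) = greatest_common_divisor(15, 0)
b == 0, return a = 15


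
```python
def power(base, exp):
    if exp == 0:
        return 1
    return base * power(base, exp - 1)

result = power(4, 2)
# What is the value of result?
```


power(4, 2)
= 4 * power(4, 1)
= 4 * 4 * power(4, 0)
= 4 * 4 * 1
= 16


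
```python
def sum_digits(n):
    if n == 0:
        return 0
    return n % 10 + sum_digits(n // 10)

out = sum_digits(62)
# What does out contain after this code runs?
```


sum_digits(62)
= 2 + sum_digits(6)
= 2 + 6 + sum_digits(0)
= 2 + 6 + 0
= 8


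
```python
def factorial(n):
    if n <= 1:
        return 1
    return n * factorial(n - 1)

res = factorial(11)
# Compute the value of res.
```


factorial(11)
= 11 * factorial(10)
= 11 * 10 * factorial(9)
= 11 * 10 * 9 * factorial(8)
= 11 * 10 * 9 * 8 * factorial(7)
= 11 * 10 * 9 * 8 * 7 * factorial(6)
= 11 * 10 * 9 * 8 * 7 * 6 * factorial(5)
= 11 * 10 * 9 * 8 * 7 * 6 * 5 * factorial(4)
= 11 * 10 * 9 * 8 * 7 * 6 * 5 * 4 * factorial(3)
= 11 * 10 * 9 * 8 * 7 * 6 * 5 * 4 * 3 * factorial(2)
= 11 * 10 * 9 * 8 * 7 * 6 * 5 * 4 * 3 * 2 * factorial(1)
= 11 * 10 * 9 * 8 * 7 * 6 * 5 * 4 * 3 * 2 * 1
= 39916800


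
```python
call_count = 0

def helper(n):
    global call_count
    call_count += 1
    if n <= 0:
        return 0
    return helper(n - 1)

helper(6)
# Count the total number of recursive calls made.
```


helper(6) calls helper(5) calls ... calls helper(0)
Total calls: 6 + 1 (for base case) = 7


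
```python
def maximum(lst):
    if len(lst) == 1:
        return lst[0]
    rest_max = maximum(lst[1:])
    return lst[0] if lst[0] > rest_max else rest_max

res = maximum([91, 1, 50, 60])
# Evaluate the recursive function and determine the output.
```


maximum([91, 1, 50, 60])
= compare 91 with maximum([1, 50, 60])
= compare 1 with maximum([50, 60])
= compare 50 with maximum([60])
Base: maximum([60]) = 60
compare 50 with 60: max = 60
compare 1 with 60: max = 60
compare 91 with 60: max = 91
= 91


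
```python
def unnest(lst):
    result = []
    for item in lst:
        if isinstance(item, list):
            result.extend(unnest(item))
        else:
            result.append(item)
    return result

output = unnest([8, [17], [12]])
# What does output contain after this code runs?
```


unnest([8, [17], [12]])
Processing each element:
  8 is not a list -> append 8
  [17] is a list -> unnest recursively -> [17]
  [12] is a list -> unnest recursively -> [12]
= [8, 17, 12]


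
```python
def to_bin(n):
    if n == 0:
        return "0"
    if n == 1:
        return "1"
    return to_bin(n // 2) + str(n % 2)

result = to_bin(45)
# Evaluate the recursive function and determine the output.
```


to_bin(45)
= to_bin(22) + "1"
= to_bin(11) + "0" + "1"
= to_bin(5) + "1" + "0" + "1"
= to_bin(2) + "1" + "1" + "0" + "1"
= to_bin(1) + "0" + "1" + "1" + "0" + "1"
= "1" + "0" + "1" + "1" + "0" + "1"
= "101101"


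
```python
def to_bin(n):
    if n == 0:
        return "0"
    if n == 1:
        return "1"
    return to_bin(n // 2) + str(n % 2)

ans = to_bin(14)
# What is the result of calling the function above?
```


to_bin(14)
= to_bin(7) + "0"
= to_bin(3) + "1" + "0"
= to_bin(1) + "1" + "1" + "0"
= "1" + "1" + "1" + "0"
= "1110"


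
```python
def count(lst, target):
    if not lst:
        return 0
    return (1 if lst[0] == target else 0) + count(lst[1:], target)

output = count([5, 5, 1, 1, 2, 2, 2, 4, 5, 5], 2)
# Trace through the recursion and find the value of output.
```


count([5, 5, 1, 1, 2, 2, 2, 4, 5, 5], 2)
lst[0]=5 != 2: 0 + count([5, 1, 1, 2, 2, 2, 4, 5, 5], 2)
lst[0]=5 != 2: 0 + count([1, 1, 2, 2, 2, 4, 5, 5], 2)
lst[0]=1 != 2: 0 + count([1, 2, 2, 2, 4, 5, 5], 2)
lst[0]=1 != 2: 0 + count([2, 2, 2, 4, 5, 5], 2)
lst[0]=2 == 2: 1 + count([2, 2, 4, 5, 5], 2)
lst[0]=2 == 2: 1 + count([2, 4, 5, 5], 2)
lst[0]=2 == 2: 1 + count([4, 5, 5], 2)
lst[0]=4 != 2: 0 + count([5, 5], 2)
lst[0]=5 != 2: 0 + count([5], 2)
lst[0]=5 != 2: 0 + count([], 2)
= 3


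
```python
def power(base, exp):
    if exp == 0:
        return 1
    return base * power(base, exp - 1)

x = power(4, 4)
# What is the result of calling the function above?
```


power(4, 4)
= 4 * power(4, 3)
= 4 * 4 * power(4, 2)
= 4 * 4 * 4 * power(4, 1)
= 4 * 4 * 4 * 4 * power(4, 0)
= 4 * 4 * 4 * 4 * 1
= 256


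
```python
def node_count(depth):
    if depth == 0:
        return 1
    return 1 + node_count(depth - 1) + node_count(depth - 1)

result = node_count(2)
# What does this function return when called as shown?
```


node_count(2)
= 1 + node_count(1) + node_count(1)
= 1 + 2 * node_count(1)
node_count(k) = 2^(k+1) - 1
node_count(0) = 1
node_count(1) = 3
node_count(2) = 7
node_count(2) = 2^3 - 1 = 7


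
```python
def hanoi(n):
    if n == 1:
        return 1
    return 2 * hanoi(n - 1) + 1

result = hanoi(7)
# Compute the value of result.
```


hanoi(7)
= 2 * hanoi(6) + 1
= 2 * (2 * hanoi(5) + 1) + 1
= 2 * (2 * (2 * hanoi(4) + 1) + 1) + 1
= 2 * (2 * (2 * (2 * hanoi(3) + 1) + 1) + 1) + 1
= 2 * (2 * (2 * (2 * (2 * hanoi(2) + 1) + 1) + 1) + 1) + 1
= 2 * (2 * (2 * (2 * (2 * (2 * hanoi(1) + 1) + 1) + 1) + 1) + 1) + 1
Now compute bottom-up:
hanoi(1) = 1
hanoi(2) = 2 * 1 + 1 = 3
hanoi(3) = 2 * 3 + 1 = 7
hanoi(4) = 2 * 7 + 1 = 15
hanoi(5) = 2 * 15 + 1 = 31
hanoi(6) = 2 * 31 + 1 = 63
hanoi(7) = 2 * 63 + 1 = 127
= 127


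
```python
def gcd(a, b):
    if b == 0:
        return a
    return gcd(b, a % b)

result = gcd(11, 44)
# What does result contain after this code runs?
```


gcd(11, 44)
= gcd(44, 11 % 44) = gcd(44, 11)
= gcd(11, 44 % 11) = gcd(11, 0)
b == 0, return a = 11


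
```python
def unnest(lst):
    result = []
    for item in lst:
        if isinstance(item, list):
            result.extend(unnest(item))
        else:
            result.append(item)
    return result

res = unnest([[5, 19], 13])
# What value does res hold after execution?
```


unnest([[5, 19], 13])
Processing each element:
  [5, 19] is a list -> unnest recursively -> [5, 19]
  13 is not a list -> append 13
= [5, 19, 13]


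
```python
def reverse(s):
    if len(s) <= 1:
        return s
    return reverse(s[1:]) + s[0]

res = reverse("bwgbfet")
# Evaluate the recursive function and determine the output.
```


reverse("bwgbfet")
= reverse("wgbfet") + "b"
= reverse("gbfet") + "w" + "b"
= reverse("bfet") + "g" + "w" + "b"
= reverse("fet") + "b" + "g" + "w" + "b"
= reverse("et") + "f" + "b" + "g" + "w" + "b"
= reverse("t") + "e" + "f" + "b" + "g" + "w" + "b"
= "t" + "e" + "f" + "b" + "g" + "w" + "b"
= "tefbgwb"


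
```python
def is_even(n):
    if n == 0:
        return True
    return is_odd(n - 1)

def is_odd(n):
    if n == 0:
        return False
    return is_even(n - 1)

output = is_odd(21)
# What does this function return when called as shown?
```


is_odd(21)
= is_even(20)
= is_odd(19)
= is_even(18)
= is_odd(17)
= is_even(16)
= is_odd(15)
= is_even(14)
= is_odd(13)
= is_even(12)
= is_odd(11)
= is_even(10)
= is_odd(9)
= is_even(8)
= is_odd(7)
= is_even(6)
= is_odd(5)
= is_even(4)
= is_odd(3)
= is_even(2)
= is_odd(1)
= is_even(0)
n == 0: return True
= True


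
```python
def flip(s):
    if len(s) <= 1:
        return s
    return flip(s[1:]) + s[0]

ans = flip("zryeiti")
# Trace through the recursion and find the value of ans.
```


flip("zryeiti")
= flip("ryeiti") + "z"
= flip("yeiti") + "r" + "z"
= flip("eiti") + "y" + "r" + "z"
= flip("iti") + "e" + "y" + "r" + "z"
= flip("ti") + "i" + "e" + "y" + "r" + "z"
= flip("i") + "t" + "i" + "e" + "y" + "r" + "z"
= "i" + "t" + "i" + "e" + "y" + "r" + "z"
= "itieyrz"


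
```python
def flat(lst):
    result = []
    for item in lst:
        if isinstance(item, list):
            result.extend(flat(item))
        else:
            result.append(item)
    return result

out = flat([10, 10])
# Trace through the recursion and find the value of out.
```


flat([10, 10])
Processing each element:
  10 is not a list -> append 10
  10 is not a list -> append 10
= [10, 10]


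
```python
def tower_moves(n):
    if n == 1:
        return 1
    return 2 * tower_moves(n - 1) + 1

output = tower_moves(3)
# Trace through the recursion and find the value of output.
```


tower_moves(3)
= 2 * tower_moves(2) + 1
= 2 * (2 * tower_moves(1) + 1) + 1
Now compute bottom-up:
tower_moves(1) = 1
tower_moves(2) = 2 * 1 + 1 = 3
tower_moves(3) = 2 * 3 + 1 = 7
= 7


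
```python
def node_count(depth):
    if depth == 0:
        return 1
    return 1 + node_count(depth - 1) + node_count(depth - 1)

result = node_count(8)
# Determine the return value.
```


node_count(8)
= 1 + node_count(7) + node_count(7)
= 1 + 2 * node_count(7)
node_count(k) = 2^(k+1) - 1
node_count(0) = 1
node_count(1) = 3
node_count(2) = 7
node_count(3) = 15
node_count(4) = 31
node_count(8) = 2^9 - 1 = 511


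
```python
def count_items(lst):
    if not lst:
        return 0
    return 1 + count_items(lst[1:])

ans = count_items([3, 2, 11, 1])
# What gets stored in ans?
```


count_items([3, 2, 11, 1])
= 1 + count_items([2, 11, 1])
= 1 + 1 + count_items([11, 1])
= 1 + 1 + 1 + count_items([1])
= 1 + 1 + 1 + 1 + count_items([])
= 1 + 1 + 1 + 1 + 0
= 4


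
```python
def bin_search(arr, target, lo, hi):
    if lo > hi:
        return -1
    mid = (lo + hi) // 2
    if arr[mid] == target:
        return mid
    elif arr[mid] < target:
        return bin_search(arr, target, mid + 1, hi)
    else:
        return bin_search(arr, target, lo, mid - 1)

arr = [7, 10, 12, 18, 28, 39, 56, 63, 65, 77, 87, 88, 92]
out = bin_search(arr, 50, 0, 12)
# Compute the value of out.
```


bin_search(arr, 50, 0, 12)
lo=0, hi=12, mid=6, arr[mid]=56
56 > 50, search left half
lo=0, hi=5, mid=2, arr[mid]=12
12 < 50, search right half
lo=3, hi=5, mid=4, arr[mid]=28
28 < 50, search right half
lo=5, hi=5, mid=5, arr[mid]=39
39 < 50, search right half
lo > hi, target not found, return -1
= -1


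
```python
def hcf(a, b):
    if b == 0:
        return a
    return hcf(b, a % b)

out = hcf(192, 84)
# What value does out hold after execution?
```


hcf(192, 84)
= hcf(84, 192 % 84) = hcf(84, 24)
= hcf(24, 84 % 24) = hcf(24, 12)
= hcf(12, 24 % 12) = hcf(12, 0)
b == 0, return a = 12


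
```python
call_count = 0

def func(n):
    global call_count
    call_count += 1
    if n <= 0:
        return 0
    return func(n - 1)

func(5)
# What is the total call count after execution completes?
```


func(5) calls func(4) calls ... calls func(0)
Total calls: 5 + 1 (for base case) = 6


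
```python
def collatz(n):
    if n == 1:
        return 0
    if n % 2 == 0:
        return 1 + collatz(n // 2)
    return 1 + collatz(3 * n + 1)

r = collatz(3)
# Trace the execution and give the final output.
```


collatz(3)
3 is odd -> 3*3+1 = 10 -> collatz(10)
10 is even -> collatz(5)
5 is odd -> 3*5+1 = 16 -> collatz(16)
16 is even -> collatz(8)
8 is even -> collatz(4)
4 is even -> collatz(2)
2 is even -> collatz(1)
Reached 1 after 7 steps
= 7


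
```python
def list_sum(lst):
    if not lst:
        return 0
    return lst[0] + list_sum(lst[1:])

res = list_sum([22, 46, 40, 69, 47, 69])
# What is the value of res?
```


list_sum([22, 46, 40, 69, 47, 69])
= 22 + list_sum([46, 40, 69, 47, 69])
= 22 + 46 + list_sum([40, 69, 47, 69])
= 22 + 46 + 40 + list_sum([69, 47, 69])
= 22 + 46 + 40 + 69 + list_sum([47, 69])
= 22 + 46 + 40 + 69 + 47 + list_sum([69])
= 22 + 46 + 40 + 69 + 47 + 69 + list_sum([])
= 22 + 46 + 40 + 69 + 47 + 69 + 0
= 293


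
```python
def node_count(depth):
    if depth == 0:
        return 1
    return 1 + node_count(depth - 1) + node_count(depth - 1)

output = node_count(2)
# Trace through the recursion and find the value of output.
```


node_count(2)
= 1 + node_count(1) + node_count(1)
= 1 + 2 * node_count(1)
node_count(k) = 2^(k+1) - 1
node_count(0) = 1
node_count(1) = 3
node_count(2) = 7
node_count(2) = 2^3 - 1 = 7


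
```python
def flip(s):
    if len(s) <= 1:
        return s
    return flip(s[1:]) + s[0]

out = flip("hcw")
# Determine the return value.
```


flip("hcw")
= flip("cw") + "h"
= flip("w") + "c" + "h"
= "w" + "c" + "h"
= "wch"


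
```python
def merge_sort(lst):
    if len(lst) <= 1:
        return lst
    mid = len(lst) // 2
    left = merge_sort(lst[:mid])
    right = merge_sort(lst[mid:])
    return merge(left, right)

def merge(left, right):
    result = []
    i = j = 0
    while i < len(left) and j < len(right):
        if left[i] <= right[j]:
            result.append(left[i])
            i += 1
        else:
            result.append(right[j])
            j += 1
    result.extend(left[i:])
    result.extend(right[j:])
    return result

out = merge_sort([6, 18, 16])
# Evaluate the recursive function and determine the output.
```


merge_sort([6, 18, 16])
Split into [6] and [18, 16]
Left sorted: [6]
Right sorted: [16, 18]
Merge [6] and [16, 18]
= [6, 16, 18]


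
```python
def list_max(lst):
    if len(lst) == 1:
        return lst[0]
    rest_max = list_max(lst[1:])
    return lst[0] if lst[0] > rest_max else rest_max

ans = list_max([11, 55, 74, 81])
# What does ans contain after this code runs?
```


list_max([11, 55, 74, 81])
= compare 11 with list_max([55, 74, 81])
= compare 55 with list_max([74, 81])
= compare 74 with list_max([81])
Base: list_max([81]) = 81
compare 74 with 81: max = 81
compare 55 with 81: max = 81
compare 11 with 81: max = 81
= 81


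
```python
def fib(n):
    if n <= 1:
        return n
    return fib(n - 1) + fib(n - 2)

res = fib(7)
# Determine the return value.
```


fib(7)
= fib(6) + fib(5)
= (fib(5) + fib(4)) + fib(5)
Computing bottom-up: fib(0)=0, fib(1)=1, fib(2)=1, fib(3)=2, fib(4)=3, fib(5)=5, fib(6)=8, fib(7)=13
= 13


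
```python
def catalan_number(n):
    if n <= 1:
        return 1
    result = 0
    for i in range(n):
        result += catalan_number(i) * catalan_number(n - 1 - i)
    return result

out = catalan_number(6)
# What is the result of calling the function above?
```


catalan_number(6)
= sum of catalan_number(i) * catalan_number(6-1-i) for i in 0..5
First compute sub-values bottom-up:
  catalan_number(0) = 1, catalan_number(1) = 1
  catalan_number(2) = 1*1 + 1*1 = 2
  catalan_number(3) = 1*2 + 1*1 + 2*1 = 5
  catalan_number(4) = 1*5 + 1*2 + 2*1 + 5*1 = 14
  catalan_number(5) = 1*14 + 1*5 + 2*2 + 5*1 + 14*1 = 42
Now catalan_number(6):
  catalan_number(0)*catalan_number(5) = 1*42 = 42
  catalan_number(1)*catalan_number(4) = 1*14 = 14
  catalan_number(2)*catalan_number(3) = 2*5 = 10
  catalan_number(3)*catalan_number(2) = 5*2 = 10
  catalan_number(4)*catalan_number(1) = 14*1 = 14
  catalan_number(5)*catalan_number(0) = 42*1 = 42
= 42 + 14 + 10 + 10 + 14 + 42
= 132


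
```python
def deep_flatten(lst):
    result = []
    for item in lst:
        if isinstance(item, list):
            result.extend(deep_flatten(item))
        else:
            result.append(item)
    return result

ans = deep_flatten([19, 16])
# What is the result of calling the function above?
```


deep_flatten([19, 16])
Processing each element:
  19 is not a list -> append 19
  16 is not a list -> append 16
= [19, 16]


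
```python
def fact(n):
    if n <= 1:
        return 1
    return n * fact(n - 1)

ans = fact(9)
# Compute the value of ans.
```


fact(9)
= 9 * fact(8)
= 9 * 8 * fact(7)
= 9 * 8 * 7 * fact(6)
= 9 * 8 * 7 * 6 * fact(5)
= 9 * 8 * 7 * 6 * 5 * fact(4)
= 9 * 8 * 7 * 6 * 5 * 4 * fact(3)
= 9 * 8 * 7 * 6 * 5 * 4 * 3 * fact(2)
= 9 * 8 * 7 * 6 * 5 * 4 * 3 * 2 * fact(1)
= 9 * 8 * 7 * 6 * 5 * 4 * 3 * 2 * 1
= 362880


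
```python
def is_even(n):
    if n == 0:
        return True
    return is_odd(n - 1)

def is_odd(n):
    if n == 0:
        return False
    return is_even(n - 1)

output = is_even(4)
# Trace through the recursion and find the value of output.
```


is_even(4)
= is_odd(3)
= is_even(2)
= is_odd(1)
= is_even(0)
n == 0: return True
= True


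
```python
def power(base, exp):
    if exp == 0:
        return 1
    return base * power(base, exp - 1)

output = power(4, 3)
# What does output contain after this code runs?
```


power(4, 3)
= 4 * power(4, 2)
= 4 * 4 * power(4, 1)
= 4 * 4 * 4 * power(4, 0)
= 4 * 4 * 4 * 1
= 64


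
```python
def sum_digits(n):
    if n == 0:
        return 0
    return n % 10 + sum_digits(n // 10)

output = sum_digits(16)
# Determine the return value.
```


sum_digits(16)
= 6 + sum_digits(1)
= 6 + 1 + sum_digits(0)
= 6 + 1 + 0
= 7


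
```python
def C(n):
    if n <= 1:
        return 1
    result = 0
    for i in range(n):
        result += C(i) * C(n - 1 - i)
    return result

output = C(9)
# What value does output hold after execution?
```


C(9)
= sum of C(i) * C(9-1-i) for i in 0..8
First compute sub-values bottom-up:
  C(0) = 1, C(1) = 1
  C(2) = 1*1 + 1*1 = 2
  C(3) = 1*2 + 1*1 + 2*1 = 5
  C(4) = 1*5 + 1*2 + 2*1 + 5*1 = 14
  C(5) = 1*14 + 1*5 + 2*2 + 5*1 + 14*1 = 42
  C(6) = 1*42 + 1*14 + 2*5 + 5*2 + 14*1 + 42*1 = 132
  C(7) = 1*132 + 1*42 + 2*14 + 5*5 + 14*2 + 42*1 + 132*1 = 429
  C(8) = 1*429 + 1*132 + 2*42 + 5*14 + 14*5 + 42*2 + 132*1 + 429*1 = 1430
Now C(9):
  C(0)*C(8) = 1*1430 = 1430
  C(1)*C(7) = 1*429 = 429
  C(2)*C(6) = 2*132 = 264
  C(3)*C(5) = 5*42 = 210
  C(4)*C(4) = 14*14 = 196
  C(5)*C(3) = 42*5 = 210
  C(6)*C(2) = 132*2 = 264
  C(7)*C(1) = 429*1 = 429
  C(8)*C(0) = 1430*1 = 1430
= 1430 + 429 + 264 + 210 + 196 + 210 + 264 + 429 + 1430
= 4862


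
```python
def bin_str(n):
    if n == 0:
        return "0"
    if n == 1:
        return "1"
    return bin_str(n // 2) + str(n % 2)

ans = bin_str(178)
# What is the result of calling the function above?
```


bin_str(178)
= bin_str(89) + "0"
= bin_str(44) + "1" + "0"
= bin_str(22) + "0" + "1" + "0"
= bin_str(11) + "0" + "0" + "1" + "0"
= bin_str(5) + "1" + "0" + "0" + "1" + "0"
= bin_str(2) + "1" + "1" + "0" + "0" + "1" + "0"
= bin_str(1) + "0" + "1" + "1" + "0" + "0" + "1" + "0"
= "1" + "0" + "1" + "1" + "0" + "0" + "1" + "0"
= "10110010"


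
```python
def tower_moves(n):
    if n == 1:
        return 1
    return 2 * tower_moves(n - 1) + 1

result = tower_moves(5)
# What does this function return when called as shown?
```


tower_moves(5)
= 2 * tower_moves(4) + 1
= 2 * (2 * tower_moves(3) + 1) + 1
= 2 * (2 * (2 * tower_moves(2) + 1) + 1) + 1
= 2 * (2 * (2 * (2 * tower_moves(1) + 1) + 1) + 1) + 1
Now compute bottom-up:
tower_moves(1) = 1
tower_moves(2) = 2 * 1 + 1 = 3
tower_moves(3) = 2 * 3 + 1 = 7
tower_moves(4) = 2 * 7 + 1 = 15
tower_moves(5) = 2 * 15 + 1 = 31
= 31


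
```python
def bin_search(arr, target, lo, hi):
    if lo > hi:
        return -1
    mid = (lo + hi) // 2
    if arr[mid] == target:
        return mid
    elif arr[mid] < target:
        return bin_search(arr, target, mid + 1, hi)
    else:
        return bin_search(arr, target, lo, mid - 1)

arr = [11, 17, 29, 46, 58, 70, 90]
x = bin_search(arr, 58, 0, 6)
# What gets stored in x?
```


bin_search(arr, 58, 0, 6)
lo=0, hi=6, mid=3, arr[mid]=46
46 < 58, search right half
lo=4, hi=6, mid=5, arr[mid]=70
70 > 58, search left half
lo=4, hi=4, mid=4, arr[mid]=58
arr[4] == 58, found at index 4
= 4


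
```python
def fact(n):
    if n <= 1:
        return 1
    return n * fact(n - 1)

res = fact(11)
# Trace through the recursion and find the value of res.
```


fact(11)
= 11 * fact(10)
= 11 * 10 * fact(9)
= 11 * 10 * 9 * fact(8)
= 11 * 10 * 9 * 8 * fact(7)
= 11 * 10 * 9 * 8 * 7 * fact(6)
= 11 * 10 * 9 * 8 * 7 * 6 * fact(5)
= 11 * 10 * 9 * 8 * 7 * 6 * 5 * fact(4)
= 11 * 10 * 9 * 8 * 7 * 6 * 5 * 4 * fact(3)
= 11 * 10 * 9 * 8 * 7 * 6 * 5 * 4 * 3 * fact(2)
= 11 * 10 * 9 * 8 * 7 * 6 * 5 * 4 * 3 * 2 * fact(1)
= 11 * 10 * 9 * 8 * 7 * 6 * 5 * 4 * 3 * 2 * 1
= 39916800


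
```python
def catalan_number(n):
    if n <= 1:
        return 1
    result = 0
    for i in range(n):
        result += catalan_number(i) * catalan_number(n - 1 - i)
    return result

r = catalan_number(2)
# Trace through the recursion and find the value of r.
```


catalan_number(2)
= sum of catalan_number(i) * catalan_number(2-1-i) for i in 0..1
  catalan_number(0)*catalan_number(1) = 1*1 = 1
  catalan_number(1)*catalan_number(0) = 1*1 = 1
= 1 + 1
= 2


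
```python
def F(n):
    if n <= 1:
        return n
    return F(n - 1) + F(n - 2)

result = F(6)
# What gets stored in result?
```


F(6)
= F(5) + F(4)
= (F(4) + F(3)) + F(4)
Computing bottom-up: F(0)=0, F(1)=1, F(2)=1, F(3)=2, F(4)=3, F(5)=5, F(6)=8
= 8


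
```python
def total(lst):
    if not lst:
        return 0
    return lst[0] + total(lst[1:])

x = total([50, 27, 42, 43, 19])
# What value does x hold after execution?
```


total([50, 27, 42, 43, 19])
= 50 + total([27, 42, 43, 19])
= 50 + 27 + total([42, 43, 19])
= 50 + 27 + 42 + total([43, 19])
= 50 + 27 + 42 + 43 + total([19])
= 50 + 27 + 42 + 43 + 19 + total([])
= 50 + 27 + 42 + 43 + 19 + 0
= 181


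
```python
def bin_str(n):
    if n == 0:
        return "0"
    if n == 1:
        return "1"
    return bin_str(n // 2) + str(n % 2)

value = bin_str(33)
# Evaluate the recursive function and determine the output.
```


bin_str(33)
= bin_str(16) + "1"
= bin_str(8) + "0" + "1"
= bin_str(4) + "0" + "0" + "1"
= bin_str(2) + "0" + "0" + "0" + "1"
= bin_str(1) + "0" + "0" + "0" + "0" + "1"
= "1" + "0" + "0" + "0" + "0" + "1"
= "100001"


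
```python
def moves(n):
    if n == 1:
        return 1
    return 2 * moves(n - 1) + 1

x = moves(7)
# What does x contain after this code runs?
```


moves(7)
= 2 * moves(6) + 1
= 2 * (2 * moves(5) + 1) + 1
= 2 * (2 * (2 * moves(4) + 1) + 1) + 1
= 2 * (2 * (2 * (2 * moves(3) + 1) + 1) + 1) + 1
= 2 * (2 * (2 * (2 * (2 * moves(2) + 1) + 1) + 1) + 1) + 1
= 2 * (2 * (2 * (2 * (2 * (2 * moves(1) + 1) + 1) + 1) + 1) + 1) + 1
Now compute bottom-up:
moves(1) = 1
moves(2) = 2 * 1 + 1 = 3
moves(3) = 2 * 3 + 1 = 7
moves(4) = 2 * 7 + 1 = 15
moves(5) = 2 * 15 + 1 = 31
moves(6) = 2 * 31 + 1 = 63
moves(7) = 2 * 63 + 1 = 127
= 127


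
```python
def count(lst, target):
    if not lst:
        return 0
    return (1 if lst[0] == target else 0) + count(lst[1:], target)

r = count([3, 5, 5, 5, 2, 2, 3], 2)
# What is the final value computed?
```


count([3, 5, 5, 5, 2, 2, 3], 2)
lst[0]=3 != 2: 0 + count([5, 5, 5, 2, 2, 3], 2)
lst[0]=5 != 2: 0 + count([5, 5, 2, 2, 3], 2)
lst[0]=5 != 2: 0 + count([5, 2, 2, 3], 2)
lst[0]=5 != 2: 0 + count([2, 2, 3], 2)
lst[0]=2 == 2: 1 + count([2, 3], 2)
lst[0]=2 == 2: 1 + count([3], 2)
lst[0]=3 != 2: 0 + count([], 2)
= 2


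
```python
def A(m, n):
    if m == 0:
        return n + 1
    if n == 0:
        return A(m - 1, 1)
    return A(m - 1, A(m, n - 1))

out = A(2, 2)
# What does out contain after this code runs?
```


A(2, 2)
= A(1, A(2, 1))
First compute A(2, 1) = 5
= A(1, 5)
= 7


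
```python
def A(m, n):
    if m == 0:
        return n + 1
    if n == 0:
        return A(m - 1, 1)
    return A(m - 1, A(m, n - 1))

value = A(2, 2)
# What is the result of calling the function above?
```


A(2, 2)
= A(1, A(2, 1))
First compute A(2, 1) = 5
= A(1, 5)
= 7
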